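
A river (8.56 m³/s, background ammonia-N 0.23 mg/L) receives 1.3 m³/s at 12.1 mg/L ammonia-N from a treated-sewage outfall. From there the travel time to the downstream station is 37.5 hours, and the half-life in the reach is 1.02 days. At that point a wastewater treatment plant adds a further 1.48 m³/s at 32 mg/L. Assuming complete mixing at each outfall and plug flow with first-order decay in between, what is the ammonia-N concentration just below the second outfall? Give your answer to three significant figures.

Mass balance: C = (8.560·0.2300 + 1.300·12.10) / 9.860 = 17.70/9.860 = 1.795 mg/L; combined flow 9.860 m³/s.
Half-life 1.02 d → k = ln 2 / 1.02 = 0.6796 d⁻¹.
Applying C = C₀e^(−kt): 1.795 × 0.3458 = 0.6208 mg/L.
At the second outfall, C = (9.860·0.6208 + 1.480·32.00) / (9.860 + 1.480) = 4.716 mg/L.

4.72 mg/L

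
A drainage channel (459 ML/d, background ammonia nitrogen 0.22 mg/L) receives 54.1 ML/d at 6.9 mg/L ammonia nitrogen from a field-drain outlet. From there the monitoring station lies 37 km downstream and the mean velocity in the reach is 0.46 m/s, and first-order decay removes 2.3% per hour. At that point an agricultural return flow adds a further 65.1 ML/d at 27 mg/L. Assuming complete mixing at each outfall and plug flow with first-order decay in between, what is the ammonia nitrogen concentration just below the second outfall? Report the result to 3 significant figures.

3.53 mg/L

Flow-weighted average: C = (459.0·0.2200 + 54.10·6.900) / 513.1 = 474.3/513.1 = 0.9243 mg/L; combined flow 513.1 ML/d.
Travel time t = 37·1000 / 0.46 = 80430 s = 22.34 h.
2.3%/h lost → k = −ln(1 − 0.023) = 0.02327 h⁻¹.
Decay over the reach: 0.9243·exp(−kt) = 0.9243·0.5946 = 0.5496 mg/L.
At the second outfall, C = (513.1·0.5496 + 65.10·27.00) / (513.1 + 65.10) = 3.528 mg/L.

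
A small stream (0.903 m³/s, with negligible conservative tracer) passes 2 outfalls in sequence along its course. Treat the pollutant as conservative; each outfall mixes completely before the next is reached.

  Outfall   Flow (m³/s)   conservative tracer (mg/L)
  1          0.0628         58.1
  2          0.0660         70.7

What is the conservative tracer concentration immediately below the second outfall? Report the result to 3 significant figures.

Below outfall 1: Q → 0.9658 m³/s, C = (0.9030·0 + 0.06280·58.10)/0.9658 = 3.778 mg/L.
Below outfall 2: Q → 1.032 m³/s, C = (0.9658·3.778 + 0.06600·70.70)/1.032 = 8.059 mg/L.

8.06 mg/L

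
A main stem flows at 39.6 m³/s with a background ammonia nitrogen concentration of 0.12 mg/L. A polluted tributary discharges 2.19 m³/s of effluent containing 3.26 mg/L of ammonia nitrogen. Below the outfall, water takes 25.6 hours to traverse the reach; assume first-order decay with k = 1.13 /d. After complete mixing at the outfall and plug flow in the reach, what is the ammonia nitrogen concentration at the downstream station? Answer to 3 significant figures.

Mixed concentration C = ΣQC/ΣQ = (39.60·0.1200 + 2.190·3.260) / 41.79 = 11.89/41.79 = 0.2846 mg/L.
Applying C = C₀e^(−kt): 0.2846 × 0.2996 = 0.08525 mg/L.

0.0852 mg/L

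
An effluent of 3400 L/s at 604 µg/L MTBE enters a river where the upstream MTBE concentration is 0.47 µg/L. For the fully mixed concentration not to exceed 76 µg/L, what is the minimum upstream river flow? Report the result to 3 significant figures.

Set C_mix = 76: (Q·0.4700 + 3400·604.0) / (Q + 3400) = 76
→ Q = 3400·(604.0 − 76)/(76 − 0.4700) = 23770 L/s.

23800 L/s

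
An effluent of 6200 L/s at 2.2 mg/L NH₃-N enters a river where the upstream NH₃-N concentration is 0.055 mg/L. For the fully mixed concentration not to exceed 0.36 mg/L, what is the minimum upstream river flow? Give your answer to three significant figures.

Set C_mix = 0.36: (Q·0.05500 + 6200·2.200) / (Q + 6200) = 0.36
→ Q = 6200·(2.200 − 0.36)/(0.36 − 0.05500) = 37400 L/s.

37400 L/s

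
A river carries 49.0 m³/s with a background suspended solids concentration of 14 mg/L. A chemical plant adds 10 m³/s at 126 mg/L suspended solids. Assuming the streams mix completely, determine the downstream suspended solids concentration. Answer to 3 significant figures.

Mass balance: C = (49.00·14.00 + 10.00·126.0) / 59.00 = 1946/59.00 = 32.98 mg/L.

33.0 mg/L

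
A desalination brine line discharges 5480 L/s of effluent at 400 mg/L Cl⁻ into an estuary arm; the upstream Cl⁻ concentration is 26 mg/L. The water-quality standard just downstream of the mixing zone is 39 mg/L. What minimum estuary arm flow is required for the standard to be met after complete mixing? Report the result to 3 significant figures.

152000 L/s

Set C_mix = 39: (Q·26.00 + 5480·400.0) / (Q + 5480) = 39
→ Q = 5480·(400.0 − 39)/(39 − 26.00) = 152200 L/s.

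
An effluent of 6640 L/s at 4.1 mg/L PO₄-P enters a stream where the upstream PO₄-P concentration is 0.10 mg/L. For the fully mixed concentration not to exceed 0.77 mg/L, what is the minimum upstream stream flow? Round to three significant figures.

Set C_mix = 0.77: (Q·0.1000 + 6640·4.100) / (Q + 6640) = 0.77
→ Q = 6640·(4.100 − 0.77)/(0.77 − 0.1000) = 33000 L/s.

33000 L/s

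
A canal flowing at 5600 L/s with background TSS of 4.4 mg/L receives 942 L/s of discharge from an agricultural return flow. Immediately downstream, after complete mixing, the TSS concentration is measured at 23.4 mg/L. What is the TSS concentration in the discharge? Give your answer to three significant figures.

136 mg/L

Mass balance: 5600·4.400 + 942.0·Cₑ = 6542·23.40
→ Cₑ = (6542·23.40 − 5600·4.400) / 942.0 = 136.4 mg/L.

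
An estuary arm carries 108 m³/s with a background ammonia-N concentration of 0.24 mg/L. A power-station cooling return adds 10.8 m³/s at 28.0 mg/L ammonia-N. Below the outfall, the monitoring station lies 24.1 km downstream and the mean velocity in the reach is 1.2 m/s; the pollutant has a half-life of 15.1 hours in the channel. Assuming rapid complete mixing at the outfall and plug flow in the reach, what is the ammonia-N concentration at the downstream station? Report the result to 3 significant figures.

2.14 mg/L

Flow-weighted average: C = (108.0·0.2400 + 10.80·28.00) / 118.8 = 328.3/118.8 = 2.764 mg/L.
Travel time t = 24.1·1000 / 1.2 = 20080 s = 5.579 h.
Half-life 15.1 h → k = ln 2 / 15.1 = 0.04590 h⁻¹ = 1.102 d⁻¹.
Applying C = C₀e^(−kt): 2.764 × 0.7741 = 2.139 mg/L.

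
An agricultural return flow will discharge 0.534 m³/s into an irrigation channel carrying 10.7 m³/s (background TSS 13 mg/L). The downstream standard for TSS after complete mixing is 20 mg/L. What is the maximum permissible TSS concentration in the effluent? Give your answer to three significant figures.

At the limit, (Qr·Cr + Qe·Cₑ)/(Qr + Qe) = 20:
Cₑ = (11.23·20 − 10.70·13.00) / 0.5340 = 160.3 mg/L.

160 mg/L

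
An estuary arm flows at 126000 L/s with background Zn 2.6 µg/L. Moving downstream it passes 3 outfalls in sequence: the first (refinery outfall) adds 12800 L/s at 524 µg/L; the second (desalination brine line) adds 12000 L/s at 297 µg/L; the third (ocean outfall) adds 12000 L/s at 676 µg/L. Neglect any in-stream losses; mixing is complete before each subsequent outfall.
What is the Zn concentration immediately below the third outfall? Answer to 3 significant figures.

115 µg/L

After outfall 1: Q = 126000 + 12800 = 138800 L/s; C = (126000·2.600 + 12800·524.0)/138800 = 50.68 µg/L.
After outfall 2: Q = 138800 + 12000 = 150800 L/s; C = (138800·50.68 + 12000·297.0)/150800 = 70.28 µg/L.
After outfall 3: Q = 150800 + 12000 = 162800 L/s; C = (150800·70.28 + 12000·676.0)/162800 = 114.9 µg/L.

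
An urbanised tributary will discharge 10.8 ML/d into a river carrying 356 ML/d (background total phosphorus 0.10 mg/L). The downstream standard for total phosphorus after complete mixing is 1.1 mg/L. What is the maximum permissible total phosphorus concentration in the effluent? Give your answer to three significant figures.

34.1 mg/L

At the limit, (Qr·Cr + Qe·Cₑ)/(Qr + Qe) = 1.1:
Cₑ = (366.8·1.1 − 356.0·0.1000) / 10.80 = 34.06 mg/L.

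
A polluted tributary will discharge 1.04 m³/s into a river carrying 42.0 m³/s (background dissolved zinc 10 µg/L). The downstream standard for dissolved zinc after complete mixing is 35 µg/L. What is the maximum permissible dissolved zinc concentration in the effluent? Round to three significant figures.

1040 µg/L

At the limit, (Qr·Cr + Qe·Cₑ)/(Qr + Qe) = 35:
Cₑ = (43.04·35 − 42.00·10.00) / 1.040 = 1045 µg/L.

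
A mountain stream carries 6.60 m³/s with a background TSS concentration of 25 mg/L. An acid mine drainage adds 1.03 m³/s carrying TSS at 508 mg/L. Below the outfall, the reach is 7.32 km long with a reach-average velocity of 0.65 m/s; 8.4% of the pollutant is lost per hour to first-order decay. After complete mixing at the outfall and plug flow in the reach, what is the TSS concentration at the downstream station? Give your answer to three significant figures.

Conservation of mass: C = (6.600·25.00 + 1.030·508.0) / 7.630 = 688.2/7.630 = 90.20 mg/L.
Travel time t = 7.32·1000 / 0.65 = 11260 s = 3.128 h.
8.4%/h lost → k = −ln(1 − 0.084) = 0.08774 h⁻¹.
After decay, C = 90.20 × e^(−kt) = 90.20 × 0.7600 = 68.55 mg/L.

68.6 mg/L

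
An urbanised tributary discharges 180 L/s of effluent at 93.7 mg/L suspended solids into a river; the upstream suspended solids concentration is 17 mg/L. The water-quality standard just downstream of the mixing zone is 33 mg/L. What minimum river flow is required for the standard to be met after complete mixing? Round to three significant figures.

Set C_mix = 33: (Q·17.00 + 180.0·93.70) / (Q + 180.0) = 33
→ Q = 180.0·(93.70 − 33)/(33 − 17.00) = 682.9 L/s.

683 L/s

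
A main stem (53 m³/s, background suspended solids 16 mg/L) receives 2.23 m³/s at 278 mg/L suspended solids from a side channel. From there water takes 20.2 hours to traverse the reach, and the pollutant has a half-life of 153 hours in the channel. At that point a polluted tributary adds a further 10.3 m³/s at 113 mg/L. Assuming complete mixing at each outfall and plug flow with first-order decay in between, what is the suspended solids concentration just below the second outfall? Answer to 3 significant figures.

After mixing, C = (53.00·16.00 + 2.230·278.0) / 55.23 = 1468/55.23 = 26.58 mg/L; combined flow 55.23 m³/s.
Half-life 153 h → k = ln 2 / 153 = 0.004530 h⁻¹ = 0.1087 d⁻¹.
Decay over the reach: 26.58·exp(−kt) = 26.58·0.9125 = 24.25 mg/L.
Second outfall: C = (55.23·24.25 + 10.30·113.0)/65.53 = 38.20 mg/L.

38.2 mg/L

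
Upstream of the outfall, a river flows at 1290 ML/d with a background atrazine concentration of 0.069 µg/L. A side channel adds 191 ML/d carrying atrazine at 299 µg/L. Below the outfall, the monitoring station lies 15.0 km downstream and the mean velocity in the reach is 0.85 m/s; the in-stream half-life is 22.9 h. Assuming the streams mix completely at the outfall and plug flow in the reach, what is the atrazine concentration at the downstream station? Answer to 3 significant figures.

33.3 µg/L

Conservation of mass: C = (1290·0.06900 + 191.0·299.0) / 1481 = 57200/1481 = 38.62 µg/L.
Travel time t = 15.0·1000 / 0.85 = 17650 s = 4.902 h.
Half-life 22.9 h → k = ln 2 / 22.9 = 0.03027 h⁻¹ = 0.7264 d⁻¹.
First-order decay: C = 38.62·exp(−k·t) = 38.62·0.8621 = 33.30 µg/L.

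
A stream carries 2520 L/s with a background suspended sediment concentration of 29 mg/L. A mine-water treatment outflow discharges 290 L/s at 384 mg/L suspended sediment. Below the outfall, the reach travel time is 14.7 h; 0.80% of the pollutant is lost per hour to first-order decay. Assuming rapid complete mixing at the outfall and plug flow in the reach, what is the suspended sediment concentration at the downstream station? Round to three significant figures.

Mixed concentration C = ΣQC/ΣQ = (2520·29.00 + 290.0·384.0) / 2810 = 184400/2810 = 65.64 mg/L.
0.80%/h lost → k = −ln(1 − 0.008) = 0.008032 h⁻¹.
Applying C = C₀e^(−kt): 65.64 × 0.8886 = 58.33 mg/L.

58.3 mg/L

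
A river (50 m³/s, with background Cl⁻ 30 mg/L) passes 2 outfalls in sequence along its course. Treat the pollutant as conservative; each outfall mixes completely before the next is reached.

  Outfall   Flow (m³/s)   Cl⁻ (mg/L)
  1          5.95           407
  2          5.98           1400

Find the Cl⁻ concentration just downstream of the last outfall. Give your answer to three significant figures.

Outfall 1: combined Q = 55.95 m³/s; C = (50.00·30.00 + 5.950·407.0)/55.95 = 70.09 mg/L.
Outfall 2: combined Q = 61.93 m³/s; C = (55.95·70.09 + 5.980·1400)/61.93 = 198.5 mg/L.

199 mg/L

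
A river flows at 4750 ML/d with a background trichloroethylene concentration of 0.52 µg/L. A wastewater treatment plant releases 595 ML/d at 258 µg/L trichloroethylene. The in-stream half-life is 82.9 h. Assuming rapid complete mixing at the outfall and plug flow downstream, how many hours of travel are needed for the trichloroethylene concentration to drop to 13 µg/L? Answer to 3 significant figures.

96.7 h

After mixing, C = (4750·0.5200 + 595.0·258.0) / 5345 = 156000/5345 = 29.18 µg/L.
Half-life 82.9 h → k = ln 2 / 82.9 = 0.008361 h⁻¹ = 0.2007 d⁻¹.
29.18·exp(−k·t) = 13 → t = ln(29.18/13)/k = 348200 s = 96.71 h.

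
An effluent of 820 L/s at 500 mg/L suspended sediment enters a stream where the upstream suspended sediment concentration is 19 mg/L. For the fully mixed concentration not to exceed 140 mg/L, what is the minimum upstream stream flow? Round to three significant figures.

Set C_mix = 140: (Q·19.00 + 820.0·500.0) / (Q + 820.0) = 140
→ Q = 820.0·(500.0 − 140)/(140 − 19.00) = 2440 L/s.

2440 L/s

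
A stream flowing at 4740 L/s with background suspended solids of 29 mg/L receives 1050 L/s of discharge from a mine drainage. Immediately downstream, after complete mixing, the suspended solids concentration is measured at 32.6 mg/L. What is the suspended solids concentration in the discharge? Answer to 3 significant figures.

Mass balance: 4740·29.00 + 1050·Cₑ = 5790·32.60
→ Cₑ = (5790·32.60 − 4740·29.00) / 1050 = 48.85 mg/L.

48.9 mg/L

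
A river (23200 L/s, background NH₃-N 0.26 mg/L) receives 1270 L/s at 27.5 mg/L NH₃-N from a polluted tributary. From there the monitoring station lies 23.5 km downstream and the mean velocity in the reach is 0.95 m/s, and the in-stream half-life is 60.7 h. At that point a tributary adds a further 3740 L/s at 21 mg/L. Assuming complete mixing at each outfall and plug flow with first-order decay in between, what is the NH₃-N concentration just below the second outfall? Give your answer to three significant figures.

4.13 mg/L

After mixing, C = (23200·0.2600 + 1270·27.50) / 24470 = 40960/24470 = 1.674 mg/L; combined flow 24470 L/s.
Travel time t = 23.5·1000 / 0.95 = 24740 s = 6.871 h.
Half-life 60.7 h → k = ln 2 / 60.7 = 0.01142 h⁻¹ = 0.2741 d⁻¹.
Decay over the reach: 1.674·exp(−kt) = 1.674·0.9245 = 1.547 mg/L.
At the second outfall, C = (24470·1.547 + 3740·21.00) / (24470 + 3740) = 4.126 mg/L.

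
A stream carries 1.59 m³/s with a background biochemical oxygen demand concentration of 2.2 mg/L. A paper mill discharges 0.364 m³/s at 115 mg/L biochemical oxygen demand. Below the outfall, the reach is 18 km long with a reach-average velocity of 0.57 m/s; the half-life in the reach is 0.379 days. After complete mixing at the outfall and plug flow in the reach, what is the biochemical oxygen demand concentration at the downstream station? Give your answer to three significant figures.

11.9 mg/L

Conservation of mass: C = (1.590·2.200 + 0.3640·115.0) / 1.954 = 45.36/1.954 = 23.21 mg/L.
Travel time t = 18·1000 / 0.57 = 31580 s = 8.772 h.
Half-life 0.379 d → k = ln 2 / 0.379 = 1.829 d⁻¹.
After decay, C = 23.21 × e^(−kt) = 23.21 × 0.5125 = 11.90 mg/L.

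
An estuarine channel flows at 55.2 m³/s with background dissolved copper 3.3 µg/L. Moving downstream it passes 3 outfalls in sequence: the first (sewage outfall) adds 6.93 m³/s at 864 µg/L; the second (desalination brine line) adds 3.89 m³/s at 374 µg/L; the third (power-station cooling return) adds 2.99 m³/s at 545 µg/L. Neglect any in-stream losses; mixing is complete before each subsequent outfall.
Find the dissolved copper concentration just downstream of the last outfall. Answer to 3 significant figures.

134 µg/L

After outfall 1: Q = 55.20 + 6.930 = 62.13 m³/s; C = (55.20·3.300 + 6.930·864.0)/62.13 = 99.30 µg/L.
After outfall 2: Q = 62.13 + 3.890 = 66.02 m³/s; C = (62.13·99.30 + 3.890·374.0)/66.02 = 115.5 µg/L.
After outfall 3: Q = 66.02 + 2.990 = 69.01 m³/s; C = (66.02·115.5 + 2.990·545.0)/69.01 = 134.1 µg/L.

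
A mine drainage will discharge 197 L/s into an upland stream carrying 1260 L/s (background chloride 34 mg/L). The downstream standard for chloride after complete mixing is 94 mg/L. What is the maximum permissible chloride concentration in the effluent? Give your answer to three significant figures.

At the limit, (Qr·Cr + Qe·Cₑ)/(Qr + Qe) = 94:
Cₑ = (1457·94 − 1260·34.00) / 197.0 = 477.8 mg/L.

478 mg/L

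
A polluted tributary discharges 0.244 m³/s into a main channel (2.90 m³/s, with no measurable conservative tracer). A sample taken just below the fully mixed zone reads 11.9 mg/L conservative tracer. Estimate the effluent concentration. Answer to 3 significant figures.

153 mg/L

Mass balance: 2.900·0 + 0.2440·Cₑ = 3.144·11.90
→ Cₑ = (3.144·11.90 − 2.900·0) / 0.2440 = 153.3 mg/L.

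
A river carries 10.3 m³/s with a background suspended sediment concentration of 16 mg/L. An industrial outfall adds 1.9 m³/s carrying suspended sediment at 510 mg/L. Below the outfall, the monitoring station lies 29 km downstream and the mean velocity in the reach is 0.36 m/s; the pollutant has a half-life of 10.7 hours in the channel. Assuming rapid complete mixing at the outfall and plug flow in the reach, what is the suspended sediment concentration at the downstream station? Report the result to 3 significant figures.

Mixed concentration C = ΣQC/ΣQ = (10.30·16.00 + 1.900·510.0) / 12.20 = 1134/12.20 = 92.93 mg/L.
Travel time t = 29·1000 / 0.36 = 80560 s = 22.38 h.
Half-life 10.7 h → k = ln 2 / 10.7 = 0.06478 h⁻¹ = 1.555 d⁻¹.
After decay, C = 92.93 × e^(−kt) = 92.93 × 0.2347 = 21.81 mg/L.

21.8 mg/L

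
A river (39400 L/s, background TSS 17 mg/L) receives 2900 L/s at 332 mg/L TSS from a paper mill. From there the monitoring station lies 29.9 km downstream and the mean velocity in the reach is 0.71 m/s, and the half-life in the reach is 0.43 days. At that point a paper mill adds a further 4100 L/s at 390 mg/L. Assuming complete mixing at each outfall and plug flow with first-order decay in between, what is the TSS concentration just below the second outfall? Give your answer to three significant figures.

Mass balance: C = (39400·17.00 + 2900·332.0) / 42300 = 1633000/42300 = 38.60 mg/L; combined flow 42300 L/s.
Travel time t = 29.9·1000 / 0.71 = 42110 s = 11.70 h.
Half-life 0.43 d → k = ln 2 / 0.43 = 1.612 d⁻¹.
First-order decay: C = 38.60·exp(−k·t) = 38.60·0.4558 = 17.59 mg/L.
Second outfall: C = (42300·17.59 + 4100·390.0)/46400 = 50.50 mg/L.

50.5 mg/L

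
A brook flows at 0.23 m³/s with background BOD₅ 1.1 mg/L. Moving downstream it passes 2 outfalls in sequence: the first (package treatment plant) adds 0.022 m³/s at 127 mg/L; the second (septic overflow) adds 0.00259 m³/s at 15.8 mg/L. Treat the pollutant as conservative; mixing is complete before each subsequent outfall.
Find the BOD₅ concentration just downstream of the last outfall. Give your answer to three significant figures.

Outfall 1: combined Q = 0.2520 m³/s; C = (0.2300·1.100 + 0.02200·127.0)/0.2520 = 12.09 mg/L.
Outfall 2: combined Q = 0.2546 m³/s; C = (0.2520·12.09 + 0.002590·15.80)/0.2546 = 12.13 mg/L.

12.1 mg/L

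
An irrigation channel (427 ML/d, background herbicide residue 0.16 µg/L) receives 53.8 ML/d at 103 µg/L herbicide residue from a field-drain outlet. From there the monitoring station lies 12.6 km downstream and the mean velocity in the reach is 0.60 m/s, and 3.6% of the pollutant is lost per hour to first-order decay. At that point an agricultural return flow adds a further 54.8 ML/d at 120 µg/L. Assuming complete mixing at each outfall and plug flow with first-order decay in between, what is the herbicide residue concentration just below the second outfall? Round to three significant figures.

20.7 µg/L

Mass balance: C = (427.0·0.1600 + 53.80·103.0) / 480.8 = 5610/480.8 = 11.67 µg/L; combined flow 480.8 ML/d.
Travel time t = 12.6·1000 / 0.60 = 21000 s = 5.833 h.
3.6%/h lost → k = −ln(1 − 0.036) = 0.03666 h⁻¹.
Decay over the reach: 11.67·exp(−kt) = 11.67·0.8075 = 9.421 µg/L.
Second outfall: C = (480.8·9.421 + 54.80·120.0)/535.6 = 20.73 µg/L.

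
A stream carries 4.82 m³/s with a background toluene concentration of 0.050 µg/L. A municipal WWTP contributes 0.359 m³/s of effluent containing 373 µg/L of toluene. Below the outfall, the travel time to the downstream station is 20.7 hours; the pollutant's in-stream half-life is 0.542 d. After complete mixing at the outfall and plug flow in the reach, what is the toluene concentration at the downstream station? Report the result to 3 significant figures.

8.60 µg/L

Mixed concentration C = ΣQC/ΣQ = (4.820·0.05000 + 0.3590·373.0) / 5.179 = 134.1/5.179 = 25.90 µg/L.
Half-life 0.542 d → k = ln 2 / 0.542 = 1.279 d⁻¹.
First-order decay: C = 25.90·exp(−k·t) = 25.90·0.3319 = 8.596 µg/L.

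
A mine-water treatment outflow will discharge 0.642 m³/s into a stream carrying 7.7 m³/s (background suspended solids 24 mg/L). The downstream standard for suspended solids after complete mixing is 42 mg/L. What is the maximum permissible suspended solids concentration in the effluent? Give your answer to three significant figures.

At the limit, (Qr·Cr + Qe·Cₑ)/(Qr + Qe) = 42:
Cₑ = (8.342·42 − 7.700·24.00) / 0.6420 = 257.9 mg/L.

258 mg/L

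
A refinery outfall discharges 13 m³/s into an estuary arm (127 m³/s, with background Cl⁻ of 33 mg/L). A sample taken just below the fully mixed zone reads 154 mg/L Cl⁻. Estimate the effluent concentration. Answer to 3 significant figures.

1340 mg/L

Mass balance: 127.0·33.00 + 13.00·Cₑ = 140.0·154.0
→ Cₑ = (140.0·154.0 − 127.0·33.00) / 13.00 = 1336 mg/L.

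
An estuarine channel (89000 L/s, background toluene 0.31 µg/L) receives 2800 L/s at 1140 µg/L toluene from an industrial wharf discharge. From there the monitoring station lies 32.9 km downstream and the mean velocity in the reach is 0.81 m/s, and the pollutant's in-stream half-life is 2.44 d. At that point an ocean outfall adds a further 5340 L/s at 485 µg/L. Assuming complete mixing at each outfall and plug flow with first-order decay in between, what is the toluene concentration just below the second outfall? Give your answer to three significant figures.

55.7 µg/L

Flow-weighted average: C = (89000·0.3100 + 2800·1140) / 91800 = 3220000/91800 = 35.07 µg/L; combined flow 91800 L/s.
Travel time t = 32.9·1000 / 0.81 = 40620 s = 11.28 h.
Half-life 2.44 d → k = ln 2 / 2.44 = 0.2841 d⁻¹.
Decay over the reach: 35.07·exp(−kt) = 35.07·0.8750 = 30.69 µg/L.
At the second outfall, C = (91800·30.69 + 5340·485.0) / (91800 + 5340) = 55.66 µg/L.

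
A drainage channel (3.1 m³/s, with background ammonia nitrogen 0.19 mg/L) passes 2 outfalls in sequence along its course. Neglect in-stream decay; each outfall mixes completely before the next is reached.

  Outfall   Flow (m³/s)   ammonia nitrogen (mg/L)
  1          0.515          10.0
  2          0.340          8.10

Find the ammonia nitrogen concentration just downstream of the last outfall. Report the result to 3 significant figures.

2.15 mg/L

Below outfall 1: Q → 3.615 m³/s, C = (3.100·0.1900 + 0.5150·10.00)/3.615 = 1.588 mg/L.
Below outfall 2: Q → 3.955 m³/s, C = (3.615·1.588 + 0.3400·8.100)/3.955 = 2.147 mg/L.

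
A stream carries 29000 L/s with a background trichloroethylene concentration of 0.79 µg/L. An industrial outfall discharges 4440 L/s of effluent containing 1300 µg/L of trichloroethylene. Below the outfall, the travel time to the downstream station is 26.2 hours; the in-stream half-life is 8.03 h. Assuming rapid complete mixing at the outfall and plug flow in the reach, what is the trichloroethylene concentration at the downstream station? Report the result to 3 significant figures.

18.1 µg/L

Flow-weighted average: C = (29000·0.7900 + 4440·1300) / 33440 = 5795000/33440 = 173.3 µg/L.
Half-life 8.03 h → k = ln 2 / 8.03 = 0.08632 h⁻¹ = 2.072 d⁻¹.
Decay over the reach: 173.3·exp(−kt) = 173.3·0.1042 = 18.05 µg/L.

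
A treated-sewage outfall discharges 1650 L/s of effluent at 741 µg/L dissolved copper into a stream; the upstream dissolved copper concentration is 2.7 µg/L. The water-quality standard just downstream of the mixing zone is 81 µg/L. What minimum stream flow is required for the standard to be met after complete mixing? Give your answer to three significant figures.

13900 L/s

Set C_mix = 81: (Q·2.700 + 1650·741.0) / (Q + 1650) = 81
→ Q = 1650·(741.0 − 81)/(81 − 2.700) = 13910 L/s.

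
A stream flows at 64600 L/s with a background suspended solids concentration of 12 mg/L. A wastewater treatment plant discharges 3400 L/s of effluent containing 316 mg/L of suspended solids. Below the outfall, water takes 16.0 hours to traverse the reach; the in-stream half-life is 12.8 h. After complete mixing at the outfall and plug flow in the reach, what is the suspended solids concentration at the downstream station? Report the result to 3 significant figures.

11.4 mg/L

Conservation of mass: C = (64600·12.00 + 3400·316.0) / 68000 = 1850000/68000 = 27.20 mg/L.
Half-life 12.8 h → k = ln 2 / 12.8 = 0.05415 h⁻¹ = 1.300 d⁻¹.
After decay, C = 27.20 × e^(−kt) = 27.20 × 0.4204 = 11.44 mg/L.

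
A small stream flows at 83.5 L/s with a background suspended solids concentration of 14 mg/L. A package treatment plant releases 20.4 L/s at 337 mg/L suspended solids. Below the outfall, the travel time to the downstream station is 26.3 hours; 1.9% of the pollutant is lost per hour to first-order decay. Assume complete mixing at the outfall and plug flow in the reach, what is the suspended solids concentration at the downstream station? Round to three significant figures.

Mixed concentration C = ΣQC/ΣQ = (83.50·14.00 + 20.40·337.0) / 103.9 = 8044/103.9 = 77.42 mg/L.
1.9%/h lost → k = −ln(1 − 0.019) = 0.01918 h⁻¹.
Applying C = C₀e^(−kt): 77.42 × 0.6038 = 46.75 mg/L.

46.7 mg/L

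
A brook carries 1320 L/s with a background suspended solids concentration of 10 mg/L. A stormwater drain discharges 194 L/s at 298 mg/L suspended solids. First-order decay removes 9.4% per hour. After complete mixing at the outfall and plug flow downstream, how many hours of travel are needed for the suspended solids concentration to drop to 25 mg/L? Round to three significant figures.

6.37 h

Mixed concentration C = ΣQC/ΣQ = (1320·10.00 + 194.0·298.0) / 1514 = 71010/1514 = 46.90 mg/L.
9.4%/h lost → k = −ln(1 − 0.094) = 0.09872 h⁻¹.
46.90·exp(−k·t) = 25 → t = ln(46.90/25)/k = 22950 s = 6.374 h.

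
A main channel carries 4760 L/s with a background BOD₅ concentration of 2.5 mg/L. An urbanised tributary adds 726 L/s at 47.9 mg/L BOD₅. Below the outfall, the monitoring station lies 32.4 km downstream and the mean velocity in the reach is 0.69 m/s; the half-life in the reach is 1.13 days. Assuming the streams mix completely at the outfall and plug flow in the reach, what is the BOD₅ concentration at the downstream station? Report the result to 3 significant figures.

6.10 mg/L

After mixing, C = (4760·2.500 + 726.0·47.90) / 5486 = 46680/5486 = 8.508 mg/L.
Travel time t = 32.4·1000 / 0.69 = 46960 s = 13.04 h.
Half-life 1.13 d → k = ln 2 / 1.13 = 0.6134 d⁻¹.
Decay over the reach: 8.508·exp(−kt) = 8.508·0.7165 = 6.096 mg/L.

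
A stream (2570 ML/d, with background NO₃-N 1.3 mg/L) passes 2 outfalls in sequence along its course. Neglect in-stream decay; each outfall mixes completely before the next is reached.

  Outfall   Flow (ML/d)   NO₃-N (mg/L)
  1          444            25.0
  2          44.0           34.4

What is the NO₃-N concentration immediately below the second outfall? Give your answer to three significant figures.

Below outfall 1: Q → 3014 ML/d, C = (2570·1.300 + 444.0·25.00)/3014 = 4.791 mg/L.
Below outfall 2: Q → 3058 ML/d, C = (3014·4.791 + 44.00·34.40)/3058 = 5.217 mg/L.

5.22 mg/L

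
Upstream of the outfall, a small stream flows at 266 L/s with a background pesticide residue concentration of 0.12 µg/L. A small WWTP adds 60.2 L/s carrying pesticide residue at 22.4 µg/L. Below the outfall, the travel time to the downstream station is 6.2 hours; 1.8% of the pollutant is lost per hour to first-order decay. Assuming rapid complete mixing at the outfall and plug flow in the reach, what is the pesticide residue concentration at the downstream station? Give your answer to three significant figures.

Mass balance: C = (266.0·0.1200 + 60.20·22.40) / 326.2 = 1380/326.2 = 4.232 µg/L.
1.8%/h lost → k = −ln(1 − 0.018) = 0.01816 h⁻¹.
After decay, C = 4.232 × e^(−kt) = 4.232 × 0.8935 = 3.781 µg/L.

3.78 µg/L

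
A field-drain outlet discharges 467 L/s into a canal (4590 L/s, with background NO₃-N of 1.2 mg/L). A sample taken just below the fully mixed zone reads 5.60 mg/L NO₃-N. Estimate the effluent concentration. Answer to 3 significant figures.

48.8 mg/L

Mass balance: 4590·1.200 + 467.0·Cₑ = 5057·5.600
→ Cₑ = (5057·5.600 − 4590·1.200) / 467.0 = 48.85 mg/L.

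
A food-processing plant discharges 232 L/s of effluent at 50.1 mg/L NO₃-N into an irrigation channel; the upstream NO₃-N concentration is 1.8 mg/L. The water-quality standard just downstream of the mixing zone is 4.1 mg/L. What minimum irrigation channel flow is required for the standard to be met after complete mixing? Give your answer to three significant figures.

Set C_mix = 4.1: (Q·1.800 + 232.0·50.10) / (Q + 232.0) = 4.1
→ Q = 232.0·(50.10 − 4.1)/(4.1 − 1.800) = 4640 L/s.

4640 L/s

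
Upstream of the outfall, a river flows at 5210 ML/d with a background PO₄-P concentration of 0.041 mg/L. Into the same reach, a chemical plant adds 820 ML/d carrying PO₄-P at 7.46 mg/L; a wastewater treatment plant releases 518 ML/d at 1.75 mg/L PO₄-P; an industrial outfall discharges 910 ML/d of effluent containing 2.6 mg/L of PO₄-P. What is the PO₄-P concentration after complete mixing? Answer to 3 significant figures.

1.29 mg/L

Conservation of mass: C = (5210·0.04100 + 820.0·7.460 + 518.0·1.750 + 910.0·2.600) / 7458 = 9603/7458 = 1.288 mg/L.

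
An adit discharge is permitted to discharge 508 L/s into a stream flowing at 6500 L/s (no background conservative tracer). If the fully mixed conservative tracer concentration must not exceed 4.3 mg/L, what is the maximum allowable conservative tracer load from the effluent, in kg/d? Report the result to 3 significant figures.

2600 kg/d

Mass balance at the limit: 6500·0 + 508.0·Cₑ = 7008·4.3 → Cₑ = 59.32 mg/L.
508.0 L/s = 0.5080 m³/s. Load = 0.5080 m³/s × 59.32 g/m³ × 86 400 s/d = 2604 kg/d.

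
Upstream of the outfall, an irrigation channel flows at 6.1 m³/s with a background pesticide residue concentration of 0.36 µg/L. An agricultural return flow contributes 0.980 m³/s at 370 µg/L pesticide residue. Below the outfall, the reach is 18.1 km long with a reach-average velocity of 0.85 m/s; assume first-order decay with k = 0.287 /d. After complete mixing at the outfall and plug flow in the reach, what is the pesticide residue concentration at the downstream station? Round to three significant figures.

48.0 µg/L

Mixed concentration C = ΣQC/ΣQ = (6.100·0.3600 + 0.9800·370.0) / 7.080 = 364.8/7.080 = 51.52 µg/L.
Travel time t = 18.1·1000 / 0.85 = 21290 s = 5.915 h.
Applying C = C₀e^(−kt): 51.52 × 0.9317 = 48.01 µg/L.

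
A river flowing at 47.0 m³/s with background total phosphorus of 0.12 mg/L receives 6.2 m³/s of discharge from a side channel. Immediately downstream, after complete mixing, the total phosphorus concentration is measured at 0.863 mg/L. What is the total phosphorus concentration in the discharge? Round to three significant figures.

6.50 mg/L

Mass balance: 47.00·0.1200 + 6.200·Cₑ = 53.20·0.8630
→ Cₑ = (53.20·0.8630 − 47.00·0.1200) / 6.200 = 6.495 mg/L.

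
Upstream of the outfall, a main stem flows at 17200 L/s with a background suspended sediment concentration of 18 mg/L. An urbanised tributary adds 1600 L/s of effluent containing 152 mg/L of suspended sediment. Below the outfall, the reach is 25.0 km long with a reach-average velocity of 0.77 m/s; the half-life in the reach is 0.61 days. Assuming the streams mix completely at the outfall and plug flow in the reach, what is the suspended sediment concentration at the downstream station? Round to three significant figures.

19.2 mg/L

Mixed concentration C = ΣQC/ΣQ = (17200·18.00 + 1600·152.0) / 18800 = 552800/18800 = 29.40 mg/L.
Travel time t = 25.0·1000 / 0.77 = 32470 s = 9.019 h.
Half-life 0.61 d → k = ln 2 / 0.61 = 1.136 d⁻¹.
First-order decay: C = 29.40·exp(−k·t) = 29.40·0.6525 = 19.19 mg/L.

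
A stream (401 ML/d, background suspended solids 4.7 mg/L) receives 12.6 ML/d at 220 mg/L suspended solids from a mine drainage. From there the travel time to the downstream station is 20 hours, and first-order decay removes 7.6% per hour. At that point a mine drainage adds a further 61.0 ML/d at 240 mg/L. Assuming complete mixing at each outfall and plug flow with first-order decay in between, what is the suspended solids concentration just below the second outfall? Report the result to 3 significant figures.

32.9 mg/L

Mass balance: C = (401.0·4.700 + 12.60·220.0) / 413.6 = 4657/413.6 = 11.26 mg/L; combined flow 413.6 ML/d.
7.6%/h lost → k = −ln(1 − 0.076) = 0.07904 h⁻¹.
First-order decay: C = 11.26·exp(−k·t) = 11.26·0.2058 = 2.317 mg/L.
Second outfall: C = (413.6·2.317 + 61.00·240.0)/474.6 = 32.87 mg/L.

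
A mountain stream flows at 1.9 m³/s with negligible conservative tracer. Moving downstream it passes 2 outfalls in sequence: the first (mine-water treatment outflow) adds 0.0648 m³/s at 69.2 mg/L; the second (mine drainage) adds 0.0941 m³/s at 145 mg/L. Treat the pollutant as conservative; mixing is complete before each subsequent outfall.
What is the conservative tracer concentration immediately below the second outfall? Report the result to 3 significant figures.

8.81 mg/L

Below outfall 1: Q → 1.965 m³/s, C = (1.900·0 + 0.06480·69.20)/1.965 = 2.282 mg/L.
Below outfall 2: Q → 2.059 m³/s, C = (1.965·2.282 + 0.09410·145.0)/2.059 = 8.805 mg/L.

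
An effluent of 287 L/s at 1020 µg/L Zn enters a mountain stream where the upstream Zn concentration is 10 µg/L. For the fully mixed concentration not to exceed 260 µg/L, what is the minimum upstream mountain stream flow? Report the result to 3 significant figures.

Set C_mix = 260: (Q·10.00 + 287.0·1020) / (Q + 287.0) = 260
→ Q = 287.0·(1020 − 260)/(260 − 10.00) = 872.5 L/s.

872 L/s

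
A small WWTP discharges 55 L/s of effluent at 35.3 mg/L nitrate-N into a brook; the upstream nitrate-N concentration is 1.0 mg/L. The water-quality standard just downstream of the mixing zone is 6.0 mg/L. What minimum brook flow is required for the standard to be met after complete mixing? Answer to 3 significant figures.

322 L/s

Set C_mix = 6.0: (Q·1.000 + 55.00·35.30) / (Q + 55.00) = 6.0
→ Q = 55.00·(35.30 − 6.0)/(6.0 − 1.000) = 322.3 L/s.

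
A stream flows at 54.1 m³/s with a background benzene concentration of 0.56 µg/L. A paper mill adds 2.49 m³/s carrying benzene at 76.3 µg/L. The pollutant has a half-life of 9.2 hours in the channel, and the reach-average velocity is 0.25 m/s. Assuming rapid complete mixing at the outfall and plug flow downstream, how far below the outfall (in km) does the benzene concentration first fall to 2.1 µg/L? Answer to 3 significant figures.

7.37 km

Mixed concentration C = ΣQC/ΣQ = (54.10·0.5600 + 2.490·76.30) / 56.59 = 220.3/56.59 = 3.893 µg/L.
Half-life 9.2 h → k = ln 2 / 9.2 = 0.07534 h⁻¹ = 1.808 d⁻¹.
Set 3.893·exp(−k·t) = 2.1 → t = ln(3.893/2.1)/k = 29490 s = 8.191 h.
Distance = v·t = 0.25·29490 = 7372 m = 7.372 km.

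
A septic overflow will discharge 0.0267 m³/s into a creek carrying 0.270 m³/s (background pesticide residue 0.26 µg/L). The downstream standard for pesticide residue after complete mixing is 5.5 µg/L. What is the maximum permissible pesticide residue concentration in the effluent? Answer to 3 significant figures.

At the limit, (Qr·Cr + Qe·Cₑ)/(Qr + Qe) = 5.5:
Cₑ = (0.2967·5.5 − 0.2700·0.2600) / 0.02670 = 58.49 µg/L.

58.5 µg/L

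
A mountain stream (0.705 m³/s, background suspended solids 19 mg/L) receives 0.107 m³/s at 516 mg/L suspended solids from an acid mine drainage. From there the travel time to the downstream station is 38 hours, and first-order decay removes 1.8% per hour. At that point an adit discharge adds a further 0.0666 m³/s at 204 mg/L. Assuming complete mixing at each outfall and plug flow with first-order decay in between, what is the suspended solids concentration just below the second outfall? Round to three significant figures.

Conservation of mass: C = (0.7050·19.00 + 0.1070·516.0) / 0.8120 = 68.61/0.8120 = 84.49 mg/L; combined flow 0.8120 m³/s.
1.8%/h lost → k = −ln(1 − 0.018) = 0.01816 h⁻¹.
Applying C = C₀e^(−kt): 84.49 × 0.5015 = 42.37 mg/L.
Second outfall: C = (0.8120·42.37 + 0.06660·204.0)/0.8786 = 54.62 mg/L.

54.6 mg/L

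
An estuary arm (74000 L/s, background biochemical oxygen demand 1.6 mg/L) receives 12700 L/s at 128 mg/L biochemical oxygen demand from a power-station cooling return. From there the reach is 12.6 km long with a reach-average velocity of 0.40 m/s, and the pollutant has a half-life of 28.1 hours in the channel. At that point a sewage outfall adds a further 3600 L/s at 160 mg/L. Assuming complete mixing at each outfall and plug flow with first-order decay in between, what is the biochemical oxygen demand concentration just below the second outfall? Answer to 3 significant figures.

Conservation of mass: C = (74000·1.600 + 12700·128.0) / 86700 = 1744000/86700 = 20.12 mg/L; combined flow 86700 L/s.
Travel time t = 12.6·1000 / 0.40 = 31500 s = 8.750 h.
Half-life 28.1 h → k = ln 2 / 28.1 = 0.02467 h⁻¹ = 0.5920 d⁻¹.
Decay over the reach: 20.12·exp(−kt) = 20.12·0.8059 = 16.21 mg/L.
At the second outfall, C = (86700·16.21 + 3600·160.0) / (86700 + 3600) = 21.94 mg/L.

21.9 mg/L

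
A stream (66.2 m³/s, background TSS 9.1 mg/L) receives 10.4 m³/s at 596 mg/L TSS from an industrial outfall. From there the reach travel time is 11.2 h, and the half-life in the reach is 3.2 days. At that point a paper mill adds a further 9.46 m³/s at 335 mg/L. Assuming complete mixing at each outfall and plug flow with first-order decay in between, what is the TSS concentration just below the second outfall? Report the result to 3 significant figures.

108 mg/L

Mixed concentration C = ΣQC/ΣQ = (66.20·9.100 + 10.40·596.0) / 76.60 = 6801/76.60 = 88.78 mg/L; combined flow 76.60 m³/s.
Half-life 3.2 d → k = ln 2 / 3.2 = 0.2166 d⁻¹.
Applying C = C₀e^(−kt): 88.78 × 0.9039 = 80.25 mg/L.
Second outfall: C = (76.60·80.25 + 9.460·335.0)/86.06 = 108.3 mg/L.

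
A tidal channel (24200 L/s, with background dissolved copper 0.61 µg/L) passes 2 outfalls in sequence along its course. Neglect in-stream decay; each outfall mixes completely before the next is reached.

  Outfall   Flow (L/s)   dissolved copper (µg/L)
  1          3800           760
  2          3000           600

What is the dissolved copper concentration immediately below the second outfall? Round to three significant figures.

Outfall 1: combined Q = 28000 L/s; C = (24200·0.6100 + 3800·760.0)/28000 = 103.7 µg/L.
Outfall 2: combined Q = 31000 L/s; C = (28000·103.7 + 3000·600.0)/31000 = 151.7 µg/L.

152 µg/L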